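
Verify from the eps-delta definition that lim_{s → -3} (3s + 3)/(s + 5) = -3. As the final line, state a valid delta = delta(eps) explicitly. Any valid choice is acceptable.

delta = min(1, (1/6)eps)

Suppose eps > 0. We want delta > 0 with 0 < |s + 3| < delta ⇒ |(3s + 3)/(s + 5) + 3| < eps.
Combining over a common denominator, (3s + 3)/(s + 5) + 3 = [(3s + 3)·2 − (-6)·(s + 5)] / [2·(s + 5)] = 12(s + 3) / (2(s + 5)).
So |(3s + 3)/(s + 5) + 3| = 12|s + 3| / (2·|s + 5|).
Restrict delta ≤ 1. Then |s + 3| < 1 gives |s + 5| = |(s + 3) + 2| ≥ 2 − 1 = 1.
Hence |(3s + 3)/(s + 5) + 3| < 12|s + 3|/(2·1) = 6|s + 3|, which is < eps once |s + 3| < (1/6)eps.
Take delta = min(1, (1/6)eps). Then 0 < |s + 3| < delta forces both bounds, so |(3s + 3)/(s + 5) + 3| < eps.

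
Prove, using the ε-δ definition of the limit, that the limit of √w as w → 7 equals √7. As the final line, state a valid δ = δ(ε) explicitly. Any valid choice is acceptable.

Let ε > 0. We want δ > 0 such that 0 < |w − 7| < δ implies |√w − √7| < ε.
Multiplying by the conjugate, |√w − √7| = |w − 7|/(√w + √7).
Restrict δ ≤ 7 so that |w − 7| < 7 forces w > 0, and then √w + √7 > √7.
Hence |√w − √7| < |w − 7|/√7, which is < ε once |w − 7| < √7·ε.
Take δ = min(7, √7·ε). If 0 < |w − 7| < δ then w > 0 and |√w − √7| < |w − 7|/√7 < ε.

δ = min(7, √7·ε)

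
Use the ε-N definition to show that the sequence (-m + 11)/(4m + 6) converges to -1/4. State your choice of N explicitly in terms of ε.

Fix ε > 0. For m ≥ 1, |(-m + 11)/(4m + 6) + 1/4| = |50|/(4(4m + 6)) = 50/(4(4m + 6)).
Since 4m + 6 ≥ 4m for m ≥ 1, this is ≤ 50/(4·4m) = (25/8)/m.
So |(-m + 11)/(4m + 6) + 1/4| < ε whenever m > (25/8)/ε.
Take N = (25/8)/ε. If m > N then |(-m + 11)/(4m + 6) + 1/4| ≤ (25/8)/m < ε.

N = (25/8)/ε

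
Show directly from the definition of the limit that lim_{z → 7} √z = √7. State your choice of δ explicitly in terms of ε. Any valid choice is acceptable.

Suppose ε > 0. We want δ > 0 such that 0 < |z − 7| < δ implies |√z − √7| < ε.
Rationalise: √z − √7 = (z − 7)/(√z + √7), so |√z − √7| = |z − 7|/(√z + √7).
Restrict δ ≤ 7 so that |z − 7| < 7 forces z > 0, and then √z + √7 > √7.
Hence |√z − √7| < |z − 7|/√7, which is < ε once |z − 7| < √7·ε.
Take δ = min(7, √7·ε). If 0 < |z − 7| < δ then z > 0 and |√z − √7| < |z − 7|/√7 < ε.

δ = min(7, √7·ε)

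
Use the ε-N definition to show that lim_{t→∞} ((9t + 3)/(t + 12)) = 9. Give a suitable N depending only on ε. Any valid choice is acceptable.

N = 105/ε

Let ε > 0. We seek N > 0 such that t > N implies |(9t + 3)/(t + 12) − 9| < ε.
(9t + 3)/(t + 12) − 9 = ((9t + 3) − 9(t + 12)) / ((t + 12)) = -105/((t + 12)).
For t > 0 we have t + 12 > t, so |(9t + 3)/(t + 12) − 9| = 105/((t + 12)) < 105/(t) = 105/t.
Thus |(9t + 3)/(t + 12) − 9| < ε whenever t > 105/ε.
Take N = 105/ε. If t > N then |(9t + 3)/(t + 12) − 9| < 105/t < ε.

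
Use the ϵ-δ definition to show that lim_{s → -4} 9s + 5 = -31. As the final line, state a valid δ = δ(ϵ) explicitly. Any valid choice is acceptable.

Let ϵ > 0 be given. We need δ > 0 so that 0 < |s + 4| < δ implies |(9s + 5) + 31| < ϵ.
Since (9s + 5) + 31 = 9(s + 4), we have |(9s + 5) + 31| = 9|s + 4|.
So 9|s + 4| < ϵ exactly when |s + 4| < ϵ/9.
Take δ = ϵ/9. If 0 < |s + 4| < δ then |(9s + 5) + 31| = 9|s + 4| < 9·(ϵ/9) = ϵ.

δ = ϵ/9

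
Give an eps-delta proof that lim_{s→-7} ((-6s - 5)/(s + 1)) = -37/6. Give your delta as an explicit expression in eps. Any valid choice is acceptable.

delta = min(3, 18eps)

Fix eps > 0. We want delta > 0 with 0 < |s + 7| < delta ⇒ |(-6s - 5)/(s + 1) + 37/6| < eps.
Combining over a common denominator, (-6s - 5)/(s + 1) + 37/6 = [(-6s - 5)·(-6) − 37·(s + 1)] / [(-6)·(s + 1)] = -1(s + 7) / ((-6)(s + 1)).
So |(-6s - 5)/(s + 1) + 37/6| = |s + 7| / (6·|s + 1|).
Restrict delta ≤ 3. Then |s + 7| < 3 gives |s + 1| = |(s + 7) + (-6)| ≥ 6 − 3 = 3.
Hence |(-6s - 5)/(s + 1) + 37/6| < |s + 7|/(6·3) = (1/18)|s + 7|, which is < eps once |s + 7| < 18eps.
Take delta = min(3, 18eps). Then 0 < |s + 7| < delta forces both bounds, so |(-6s - 5)/(s + 1) + 37/6| < eps.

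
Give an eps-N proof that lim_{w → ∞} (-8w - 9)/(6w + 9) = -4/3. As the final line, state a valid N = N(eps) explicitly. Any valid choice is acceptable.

Let eps > 0. We seek N > 0 such that w > N implies |(-8w - 9)/(6w + 9) + 4/3| < eps.
(-8w - 9)/(6w + 9) + 4/3 = (6(-8w - 9) − (-8)(6w + 9)) / (6(6w + 9)) = 18/(6(6w + 9)).
For w > 0 we have 6w + 9 > 6w, so |(-8w - 9)/(6w + 9) + 4/3| = 18/(6(6w + 9)) < 18/(6·6w) = (1/2)/w.
Thus |(-8w - 9)/(6w + 9) + 4/3| < eps whenever w > (1/2)/eps.
Take N = (1/2)/eps. If w > N then |(-8w - 9)/(6w + 9) + 4/3| < (1/2)/w < eps.

N = (1/2)/eps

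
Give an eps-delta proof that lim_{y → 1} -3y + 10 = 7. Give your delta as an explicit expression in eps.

Let eps > 0 be given. We need delta > 0 so that 0 < |y − 1| < delta implies |(-3y + 10) − 7| < eps.
|(-3y + 10) − 7| = |-3y + 3| = 3|y − 1|.
So 3|y − 1| < eps exactly when |y − 1| < eps/3.
Take delta = eps/3. If 0 < |y − 1| < delta then |(-3y + 10) − 7| = 3|y − 1| < 3·(eps/3) = eps.

delta = eps/3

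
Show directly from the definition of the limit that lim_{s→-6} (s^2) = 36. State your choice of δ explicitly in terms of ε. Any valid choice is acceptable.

Let ε > 0 be given. We seek δ > 0 with 0 < |s + 6| < δ ⇒ |s^2 − 36| < ε.
Factor: s^2 − 36 = (s + 6)(s - 6), so |s^2 − 36| = |s + 6|·|s - 6|.
Impose δ ≤ 1 so that |s| < 7; then |s - 6| ≤ 13.
Hence |s^2 − 36| ≤ 13|s + 6|, which is < ε once |s + 6| < ε/13.
Take δ = min(1, ε/13). If 0 < |s + 6| < δ then both bounds hold and |s^2 − 36| ≤ 13|s + 6| < 13·(ε/13) = ε.

δ = min(1, ε/13)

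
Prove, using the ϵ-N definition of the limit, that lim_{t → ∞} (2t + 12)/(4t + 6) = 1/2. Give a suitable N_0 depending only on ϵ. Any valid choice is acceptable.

Let ϵ > 0 be given. We seek N_0 > 0 such that t > N_0 implies |(2t + 12)/(4t + 6) − (1/2)| < ϵ.
(2t + 12)/(4t + 6) − (1/2) = (4(2t + 12) − 2(4t + 6)) / (4(4t + 6)) = 36/(4(4t + 6)).
For t > 0 we have 4t + 6 > 4t, so |(2t + 12)/(4t + 6) − (1/2)| = 36/(4(4t + 6)) < 36/(4·4t) = (9/4)/t.
Thus |(2t + 12)/(4t + 6) − (1/2)| < ϵ whenever t > (9/4)/ϵ.
Take N_0 = (9/4)/ϵ. If t > N_0 then |(2t + 12)/(4t + 6) − (1/2)| < (9/4)/t < ϵ.

N_0 = (9/4)/ϵ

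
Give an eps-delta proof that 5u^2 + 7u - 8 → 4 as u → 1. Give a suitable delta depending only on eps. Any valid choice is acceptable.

Suppose eps > 0. We want delta > 0 such that 0 < |u − 1| < delta implies |(5u^2 + 7u - 8) − 4| < eps.
(5u^2 + 7u - 8) − 4 = 5u^2 + 7u - 12 = (u − 1)(5u + 12).
So |(5u^2 + 7u - 8) − 4| = |u − 1|·|5u + 12|.
Require delta ≤ 1. Then |u − 1| < 1 gives |u| < 2, and by the triangle inequality |5u + 12| ≤ 5·2 + 12 = 22.
Hence |(5u^2 + 7u - 8) − 4| ≤ 22|u − 1| < eps provided |u − 1| < eps/22.
Choosing delta = min(1, eps/22) ensures both conditions, hence |(5u^2 + 7u - 8) − 4| < eps.

delta = min(1, eps/22)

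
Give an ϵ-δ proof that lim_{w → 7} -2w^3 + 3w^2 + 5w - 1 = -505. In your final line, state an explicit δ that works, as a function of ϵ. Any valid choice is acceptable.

δ = min(2, ϵ/333)

Let ϵ > 0 be given. We want δ > 0 such that 0 < |w − 7| < δ implies |(-2w^3 + 3w^2 + 5w - 1) + 505| < ϵ.
(-2w^3 + 3w^2 + 5w - 1) + 505 = -2w^3 + 3w^2 + 5w + 504 = (w − 7)(-2w^2 - 11w - 72).
So |(-2w^3 + 3w^2 + 5w - 1) + 505| = |w − 7|·|-2w^2 - 11w - 72|.
Require δ ≤ 2. Then |w − 7| < 2 gives |w| < 9, and by the triangle inequality |-2w^2 - 11w - 72| ≤ 2·9^2 + 11·9 + 72 = 333.
Hence |(-2w^3 + 3w^2 + 5w - 1) + 505| ≤ 333|w − 7| < ϵ provided |w − 7| < ϵ/333.
Take δ = min(2, ϵ/333). Then 0 < |w − 7| < δ gives both |w − 7| < 2 and |w − 7| < ϵ/333, so |(-2w^3 + 3w^2 + 5w - 1) + 505| < ϵ.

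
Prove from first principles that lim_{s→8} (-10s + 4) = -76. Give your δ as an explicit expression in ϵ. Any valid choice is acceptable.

δ = ϵ/10

Fix ϵ > 0. We need δ > 0 so that 0 < |s − 8| < δ implies |(-10s + 4) + 76| < ϵ.
Since (-10s + 4) + 76 = -10(s − 8), we have |(-10s + 4) + 76| = 10|s − 8|.
Thus it suffices that |s − 8| < ϵ/10.
Take δ = ϵ/10. If 0 < |s − 8| < δ then |(-10s + 4) + 76| = 10|s − 8| < 10·(ϵ/10) = ϵ.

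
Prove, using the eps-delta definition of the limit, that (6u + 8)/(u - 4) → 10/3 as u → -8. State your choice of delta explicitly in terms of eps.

delta = min(6, (9/4)eps)

Let eps > 0. We want delta > 0 with 0 < |u + 8| < delta ⇒ |(6u + 8)/(u - 4) − (10/3)| < eps.
Combining over a common denominator, (6u + 8)/(u - 4) − (10/3) = [(6u + 8)·(-12) − (-40)·(u - 4)] / [(-12)·(u - 4)] = -32(u + 8) / ((-12)(u - 4)).
So |(6u + 8)/(u - 4) − (10/3)| = 32|u + 8| / (12·|u − 4|).
Restrict delta ≤ 6. Then |u + 8| < 6 gives |u − 4| = |(u + 8) + (-12)| ≥ 12 − 6 = 6.
Hence |(6u + 8)/(u - 4) − (10/3)| < 32|u + 8|/(12·6) = (4/9)|u + 8|, which is < eps once |u + 8| < (9/4)eps.
Take delta = min(6, (9/4)eps). Then 0 < |u + 8| < delta forces both bounds, so |(6u + 8)/(u - 4) − (10/3)| < eps.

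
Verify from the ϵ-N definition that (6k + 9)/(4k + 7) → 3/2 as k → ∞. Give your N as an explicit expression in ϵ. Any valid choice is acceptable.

Let ϵ > 0 be given. For k ≥ 1, |(6k + 9)/(4k + 7) − (3/2)| = |-6|/(4(4k + 7)) = 6/(4(4k + 7)).
Since 4k + 7 ≥ 4k for k ≥ 1, this is ≤ 6/(4·4k) = (3/8)/k.
So |(6k + 9)/(4k + 7) − (3/2)| < ϵ whenever k > (3/8)/ϵ.
Take N = (3/8)/ϵ. If k > N then |(6k + 9)/(4k + 7) − (3/2)| ≤ (3/8)/k < ϵ.

N = (3/8)/ϵ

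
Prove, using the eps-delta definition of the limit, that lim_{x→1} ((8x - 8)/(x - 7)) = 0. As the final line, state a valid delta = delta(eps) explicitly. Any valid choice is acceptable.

Fix eps > 0. We want delta > 0 with 0 < |x − 1| < delta ⇒ |(8x - 8)/(x - 7) − 0| < eps.
Combining over a common denominator, (8x - 8)/(x - 7) − 0 = [(8x - 8)·(-6) − 0·(x - 7)] / [(-6)·(x - 7)] = -48(x − 1) / ((-6)(x - 7)).
So |(8x - 8)/(x - 7) − 0| = 48|x − 1| / (6·|x − 7|).
Require delta ≤ 3, so |x − 7| ≥ |-6| − |x − 1| > 6 − 3 = 3.
Hence |(8x - 8)/(x - 7) − 0| < 48|x − 1|/(6·3) = (8/3)|x − 1|, which is < eps once |x − 1| < (3/8)eps.
Take delta = min(3, (3/8)eps). Then 0 < |x − 1| < delta forces both bounds, so |(8x - 8)/(x - 7) − 0| < eps.

delta = min(3, (3/8)eps)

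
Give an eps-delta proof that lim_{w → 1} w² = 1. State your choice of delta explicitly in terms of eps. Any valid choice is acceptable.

delta = min(1, eps/3)

Let eps > 0 be given. We seek delta > 0 with 0 < |w − 1| < delta ⇒ |w² − 1| < eps.
Factor: w² − 1 = (w − 1)(w + 1), so |w² − 1| = |w − 1|·|w + 1|.
Impose delta ≤ 1 so that |w| < 2; then |w + 1| ≤ 3.
Hence |w² − 1| ≤ 3|w − 1|, which is < eps once |w − 1| < eps/3.
Take delta = min(1, eps/3). If 0 < |w − 1| < delta then both bounds hold and |w² − 1| ≤ 3|w − 1| < 3·(eps/3) = eps.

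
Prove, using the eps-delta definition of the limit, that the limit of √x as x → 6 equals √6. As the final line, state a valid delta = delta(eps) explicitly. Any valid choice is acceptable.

delta = min(6, √6·eps)

Let eps > 0 be given. We want delta > 0 such that 0 < |x − 6| < delta implies |√x − √6| < eps.
Multiplying by the conjugate, |√x − √6| = |x − 6|/(√x + √6).
Restrict delta ≤ 6 so that |x − 6| < 6 forces x > 0, and then √x + √6 > √6.
Hence |√x − √6| < |x − 6|/√6, which is < eps once |x − 6| < √6·eps.
Take delta = min(6, √6·eps). If 0 < |x − 6| < delta then x > 0 and |√x − √6| < |x − 6|/√6 < eps.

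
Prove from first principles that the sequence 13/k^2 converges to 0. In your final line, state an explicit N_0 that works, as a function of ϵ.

Suppose ϵ > 0. For k ≥ 1, |13/k^2 − 0| = 13/k^2.
13/k^2 < ϵ ⇔ k^2 > 13/ϵ ⇔ k > (13/ϵ)^{1/2}.
Take N_0 = (13/ϵ)^{1/2}. Then k > N_0 implies 13/k^2 < ϵ.

N_0 = (13/ϵ)^{1/2}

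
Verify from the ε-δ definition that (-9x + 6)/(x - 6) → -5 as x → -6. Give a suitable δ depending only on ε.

Fix ε > 0. We want δ > 0 with 0 < |x + 6| < δ ⇒ |(-9x + 6)/(x - 6) + 5| < ε.
Combining over a common denominator, (-9x + 6)/(x - 6) + 5 = [(-9x + 6)·(-12) − 60·(x - 6)] / [(-12)·(x - 6)] = 48(x + 6) / ((-12)(x - 6)).
So |(-9x + 6)/(x - 6) + 5| = 48|x + 6| / (12·|x − 6|).
Restrict δ ≤ 6. Then |x + 6| < 6 gives |x − 6| = |(x + 6) + (-12)| ≥ 12 − 6 = 6.
Hence |(-9x + 6)/(x - 6) + 5| < 48|x + 6|/(12·6) = (2/3)|x + 6|, which is < ε once |x + 6| < (3/2)ε.
Take δ = min(6, (3/2)ε). Then 0 < |x + 6| < δ forces both bounds, so |(-9x + 6)/(x - 6) + 5| < ε.

δ = min(6, (3/2)ε)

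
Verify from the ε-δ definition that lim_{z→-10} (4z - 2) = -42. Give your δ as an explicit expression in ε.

δ = ε/4

Fix ε > 0. We need δ > 0 so that 0 < |z + 10| < δ implies |(4z - 2) + 42| < ε.
Since (4z - 2) + 42 = 4(z + 10), we have |(4z - 2) + 42| = 4|z + 10|.
So 4|z + 10| < ε exactly when |z + 10| < ε/4.
Take δ = ε/4. If 0 < |z + 10| < δ then |(4z - 2) + 42| = 4|z + 10| < 4·(ε/4) = ε.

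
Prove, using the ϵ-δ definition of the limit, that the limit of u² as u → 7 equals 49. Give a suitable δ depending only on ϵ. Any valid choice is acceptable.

Let ϵ > 0 be given. We seek δ > 0 with 0 < |u − 7| < δ ⇒ |u² − 49| < ϵ.
Factor: u² − 49 = (u − 7)(u + 7), so |u² − 49| = |u − 7|·|u + 7|.
Restrict δ ≤ 2. Then |u − 7| < 2 gives |u| < 9, so by the triangle inequality |u + 7| ≤ 9 + 7 = 16.
Hence |u² − 49| ≤ 16|u − 7|, which is < ϵ once |u − 7| < ϵ/16.
Take δ = min(2, ϵ/16). If 0 < |u − 7| < δ then both bounds hold and |u² − 49| ≤ 16|u − 7| < 16·(ϵ/16) = ϵ.

δ = min(2, ϵ/16)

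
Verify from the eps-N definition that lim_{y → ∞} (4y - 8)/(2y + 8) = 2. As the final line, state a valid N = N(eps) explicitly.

N = 12/eps

Fix eps > 0. We seek N > 0 such that y > N implies |(4y - 8)/(2y + 8) − 2| < eps.
(4y - 8)/(2y + 8) − 2 = (2(4y - 8) − 4(2y + 8)) / (2(2y + 8)) = -48/(2(2y + 8)).
For y > 0 we have 2y + 8 > 2y, so |(4y - 8)/(2y + 8) − 2| = 48/(2(2y + 8)) < 48/(2·2y) = 12/y.
Thus |(4y - 8)/(2y + 8) − 2| < eps whenever y > 12/eps.
Take N = 12/eps. If y > N then |(4y - 8)/(2y + 8) − 2| < 12/y < eps.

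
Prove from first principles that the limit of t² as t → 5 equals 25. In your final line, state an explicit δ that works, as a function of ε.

δ = min(2, ε/12)

Suppose ε > 0. We seek δ > 0 with 0 < |t − 5| < δ ⇒ |t² − 25| < ε.
Factor: t² − 25 = (t − 5)(t + 5), so |t² − 25| = |t − 5|·|t + 5|.
Impose δ ≤ 2 so that |t| < 7; then |t + 5| ≤ 12.
Hence |t² − 25| ≤ 12|t − 5|, which is < ε once |t − 5| < ε/12.
Take δ = min(2, ε/12). If 0 < |t − 5| < δ then both bounds hold and |t² − 25| ≤ 12|t − 5| < 12·(ε/12) = ε.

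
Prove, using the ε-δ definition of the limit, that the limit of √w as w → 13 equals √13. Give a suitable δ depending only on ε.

δ = min(13, √13·ε)

Let ε > 0. We want δ > 0 such that 0 < |w − 13| < δ implies |√w − √13| < ε.
Rationalise: √w − √13 = (w − 13)/(√w + √13), so |√w − √13| = |w − 13|/(√w + √13).
Restrict δ ≤ 13 so that |w − 13| < 13 forces w > 0, and then √w + √13 > √13.
Hence |√w − √13| < |w − 13|/√13, which is < ε once |w − 13| < √13·ε.
Take δ = min(13, √13·ε). If 0 < |w − 13| < δ then w > 0 and |√w − √13| < |w − 13|/√13 < ε.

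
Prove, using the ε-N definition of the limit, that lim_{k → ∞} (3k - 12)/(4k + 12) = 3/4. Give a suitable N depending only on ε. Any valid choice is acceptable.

Suppose ε > 0. For k ≥ 1, |(3k - 12)/(4k + 12) − (3/4)| = |-84|/(4(4k + 12)) = 84/(4(4k + 12)).
Since 4k + 12 ≥ 4k for k ≥ 1, this is ≤ 84/(4·4k) = (21/4)/k.
So |(3k - 12)/(4k + 12) − (3/4)| < ε whenever k > (21/4)/ε.
Take N = (21/4)/ε. If k > N then |(3k - 12)/(4k + 12) − (3/4)| ≤ (21/4)/k < ε.

N = (21/4)/ε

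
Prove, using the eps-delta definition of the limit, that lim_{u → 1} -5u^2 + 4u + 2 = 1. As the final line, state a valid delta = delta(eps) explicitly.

delta = min(1, eps/11)

Fix eps > 0. We want delta > 0 such that 0 < |u − 1| < delta implies |(-5u^2 + 4u + 2) − 1| < eps.
(-5u^2 + 4u + 2) − 1 = -5u^2 + 4u + 1 = (u − 1)(-5u - 1).
So |(-5u^2 + 4u + 2) − 1| = |u − 1|·|-5u - 1|.
Require delta ≤ 1. Then |u − 1| < 1 gives |u| < 2, and by the triangle inequality |-5u - 1| ≤ 5·2 + 1 = 11.
Hence |(-5u^2 + 4u + 2) − 1| ≤ 11|u − 1| < eps provided |u − 1| < eps/11.
Take delta = min(1, eps/11). Then 0 < |u − 1| < delta gives both |u − 1| < 1 and |u − 1| < eps/11, so |(-5u^2 + 4u + 2) − 1| < eps.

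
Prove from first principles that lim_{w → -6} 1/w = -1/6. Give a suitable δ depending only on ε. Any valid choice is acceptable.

δ = min(3, 18ε)

Let ε > 0. We seek δ > 0 such that 0 < |w + 6| < δ implies |1/w + 1/6| < ε.
|1/w + 1/6| = |-6 − w|/(6·|w|) = |w + 6|/(6|w|).
Require δ ≤ 3 so that |w| > 6 − 3 = 3, hence 6|w| > 18.
Then |1/w + 1/6| < |w + 6|/18, which is < ε when |w + 6| < 18ε.
Take δ = min(3, 18ε). Then 0 < |w + 6| < δ gives both |w + 6| < 3 and |w + 6| < 18ε, so |1/w + 1/6| < ε.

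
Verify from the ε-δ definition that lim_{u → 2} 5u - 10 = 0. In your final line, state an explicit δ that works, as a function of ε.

δ = ε/5

Let ε > 0 be given. We need δ > 0 so that 0 < |u − 2| < δ implies |(5u - 10)| < ε.
Since (5u - 10) = 5(u − 2), we have |(5u - 10)| = 5|u − 2|.
Thus it suffices that |u − 2| < ε/5.
Take δ = ε/5. If 0 < |u − 2| < δ then |(5u - 10)| = 5|u − 2| < 5·(ε/5) = ε.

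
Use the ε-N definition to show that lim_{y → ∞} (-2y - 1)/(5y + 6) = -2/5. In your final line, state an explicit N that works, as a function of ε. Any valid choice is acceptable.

N = (7/25)/ε

Let ε > 0. We seek N > 0 such that y > N implies |(-2y - 1)/(5y + 6) + 2/5| < ε.
(-2y - 1)/(5y + 6) + 2/5 = (5(-2y - 1) − (-2)(5y + 6)) / (5(5y + 6)) = 7/(5(5y + 6)).
For y > 0 we have 5y + 6 > 5y, so |(-2y - 1)/(5y + 6) + 2/5| = 7/(5(5y + 6)) < 7/(5·5y) = (7/25)/y.
Thus |(-2y - 1)/(5y + 6) + 2/5| < ε whenever y > (7/25)/ε.
Take N = (7/25)/ε. If y > N then |(-2y - 1)/(5y + 6) + 2/5| < (7/25)/y < ε.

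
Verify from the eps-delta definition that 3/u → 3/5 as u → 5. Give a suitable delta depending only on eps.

Let eps > 0 be given. We seek delta > 0 such that 0 < |u − 5| < delta implies |3/u − (3/5)| < eps.
|3/u − (3/5)| = 3·|5 − u|/(5·|u|) = 3|u − 5|/(5|u|).
Restrict delta ≤ 5/2. Then |u − 5| < 5/2 gives |u| > 5/2, so 5|u| > 25/2.
Then |3/u − (3/5)| < 3|u − 5|/(25/2), which is < eps when |u − 5| < (25/6)eps.
Take delta = min(5/2, (25/6)eps). Then 0 < |u − 5| < delta gives both |u − 5| < 5/2 and |u − 5| < (25/6)eps, so |3/u − (3/5)| < eps.

delta = min(5/2, (25/6)eps)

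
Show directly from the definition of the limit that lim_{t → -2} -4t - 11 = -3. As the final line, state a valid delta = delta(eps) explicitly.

delta = eps/4

Let eps > 0 be given. We need delta > 0 so that 0 < |t + 2| < delta implies |(-4t - 11) + 3| < eps.
|(-4t - 11) + 3| = |-4t - 8| = 4|t + 2|.
So 4|t + 2| < eps exactly when |t + 2| < eps/4.
Choosing delta = eps/4 gives |(-4t - 11) + 3| = 4|t + 2| < eps whenever |t + 2| < delta.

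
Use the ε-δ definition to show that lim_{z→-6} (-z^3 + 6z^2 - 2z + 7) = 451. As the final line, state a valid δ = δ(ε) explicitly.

δ = min(1, ε/207)

Suppose ε > 0. We want δ > 0 such that 0 < |z + 6| < δ implies |(-z^3 + 6z^2 - 2z + 7) − 451| < ε.
(-z^3 + 6z^2 - 2z + 7) − 451 = -z^3 + 6z^2 - 2z - 444 = (z + 6)(-z^2 + 12z - 74).
So |(-z^3 + 6z^2 - 2z + 7) − 451| = |z + 6|·|-z^2 + 12z - 74|.
Assume first that |z + 6| < 1, so |z| < 7. Then |-z^2 + 12z - 74| ≤ 7^2 + 12·7 + 74 = 207.
Hence |(-z^3 + 6z^2 - 2z + 7) − 451| ≤ 207|z + 6| < ε provided |z + 6| < ε/207.
Take δ = min(1, ε/207). Then 0 < |z + 6| < δ gives both |z + 6| < 1 and |z + 6| < ε/207, so |(-z^3 + 6z^2 - 2z + 7) − 451| < ε.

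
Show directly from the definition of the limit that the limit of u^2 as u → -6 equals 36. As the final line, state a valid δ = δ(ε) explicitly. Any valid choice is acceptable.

Fix ε > 0. We seek δ > 0 with 0 < |u + 6| < δ ⇒ |u^2 − 36| < ε.
Factor: u^2 − 36 = (u + 6)(u - 6), so |u^2 − 36| = |u + 6|·|u - 6|.
Impose δ ≤ 2 so that |u| < 8; then |u - 6| ≤ 14.
Hence |u^2 − 36| ≤ 14|u + 6|, which is < ε once |u + 6| < ε/14.
Take δ = min(2, ε/14). If 0 < |u + 6| < δ then both bounds hold and |u^2 − 36| ≤ 14|u + 6| < 14·(ε/14) = ε.

δ = min(2, ε/14)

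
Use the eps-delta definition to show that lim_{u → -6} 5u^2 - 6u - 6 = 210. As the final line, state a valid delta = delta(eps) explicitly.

Let eps > 0. We want delta > 0 such that 0 < |u + 6| < delta implies |(5u^2 - 6u - 6) − 210| < eps.
(5u^2 - 6u - 6) − 210 = 5u^2 - 6u - 216 = (u + 6)(5u - 36).
So |(5u^2 - 6u - 6) − 210| = |u + 6|·|5u - 36|.
Assume first that |u + 6| < 1, so |u| < 7. Then |5u - 36| ≤ 5·7 + 36 = 71.
Hence |(5u^2 - 6u - 6) − 210| ≤ 71|u + 6| < eps provided |u + 6| < eps/71.
Take delta = min(1, eps/71). Then 0 < |u + 6| < delta gives both |u + 6| < 1 and |u + 6| < eps/71, so |(5u^2 - 6u - 6) − 210| < eps.

delta = min(1, eps/71)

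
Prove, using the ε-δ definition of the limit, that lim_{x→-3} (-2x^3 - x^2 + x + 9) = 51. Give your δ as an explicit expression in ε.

Fix ε > 0. We want δ > 0 such that 0 < |x + 3| < δ implies |(-2x^3 - x^2 + x + 9) − 51| < ε.
(-2x^3 - x^2 + x + 9) − 51 = -2x^3 - x^2 + x - 42 = (x + 3)(-2x^2 + 5x - 14).
So |(-2x^3 - x^2 + x + 9) − 51| = |x + 3|·|-2x^2 + 5x - 14|.
Require δ ≤ 1. Then |x + 3| < 1 gives |x| < 4, and by the triangle inequality |-2x^2 + 5x - 14| ≤ 2·4^2 + 5·4 + 14 = 66.
Hence |(-2x^3 - x^2 + x + 9) − 51| ≤ 66|x + 3| < ε provided |x + 3| < ε/66.
Choosing δ = min(1, ε/66) ensures both conditions, hence |(-2x^3 - x^2 + x + 9) − 51| < ε.

δ = min(1, ε/66)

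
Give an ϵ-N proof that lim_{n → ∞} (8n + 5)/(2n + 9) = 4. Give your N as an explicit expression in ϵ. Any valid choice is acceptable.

N = (31/2)/ϵ

Let ϵ > 0. For n ≥ 1, |(8n + 5)/(2n + 9) − 4| = |-62|/(2(2n + 9)) = 62/(2(2n + 9)).
Since 2n + 9 ≥ 2n for n ≥ 1, this is ≤ 62/(2·2n) = (31/2)/n.
So |(8n + 5)/(2n + 9) − 4| < ϵ whenever n > (31/2)/ϵ.
Take N = (31/2)/ϵ. If n > N then |(8n + 5)/(2n + 9) − 4| ≤ (31/2)/n < ϵ.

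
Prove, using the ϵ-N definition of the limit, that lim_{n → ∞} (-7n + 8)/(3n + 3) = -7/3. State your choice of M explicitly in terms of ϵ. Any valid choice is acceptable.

Let ϵ > 0 be given. For n ≥ 1, |(-7n + 8)/(3n + 3) + 7/3| = |45|/(3(3n + 3)) = 45/(3(3n + 3)).
Since 3n + 3 ≥ 3n for n ≥ 1, this is ≤ 45/(3·3n) = 5/n.
So |(-7n + 8)/(3n + 3) + 7/3| < ϵ whenever n > 5/ϵ.
Take M = 5/ϵ. If n > M then |(-7n + 8)/(3n + 3) + 7/3| ≤ 5/n < ϵ.

M = 5/ϵ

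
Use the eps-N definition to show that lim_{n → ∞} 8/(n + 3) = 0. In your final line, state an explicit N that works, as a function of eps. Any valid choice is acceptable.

Let eps > 0. For n ≥ 1, |8/(n + 3) − 0| = 8/(n + 3) ≤ 8/n.
We need 8/n < eps, i.e. n > 8/eps.
Take N = 8/eps. If n > N then |8/(n + 3)| ≤ 8/n < eps.

N = 8/eps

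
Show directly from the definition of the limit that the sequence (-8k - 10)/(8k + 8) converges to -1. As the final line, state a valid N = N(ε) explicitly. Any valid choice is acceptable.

N = (1/4)/ε

Let ε > 0 be given. For k ≥ 1, |(-8k - 10)/(8k + 8) + 1| = |-16|/(8(8k + 8)) = 16/(8(8k + 8)).
Since 8k + 8 ≥ 8k for k ≥ 1, this is ≤ 16/(8·8k) = (1/4)/k.
So |(-8k - 10)/(8k + 8) + 1| < ε whenever k > (1/4)/ε.
Take N = (1/4)/ε. If k > N then |(-8k - 10)/(8k + 8) + 1| ≤ (1/4)/k < ε.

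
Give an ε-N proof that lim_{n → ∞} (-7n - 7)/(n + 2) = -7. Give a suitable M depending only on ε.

M = 7/ε

Fix ε > 0. For n ≥ 1, |(-7n - 7)/(n + 2) + 7| = |7|/((n + 2)) = 7/((n + 2)).
Since n + 2 ≥ n for n ≥ 1, this is ≤ 7/(n) = 7/n.
So |(-7n - 7)/(n + 2) + 7| < ε whenever n > 7/ε.
Take M = 7/ε. If n > M then |(-7n - 7)/(n + 2) + 7| ≤ 7/n < ε.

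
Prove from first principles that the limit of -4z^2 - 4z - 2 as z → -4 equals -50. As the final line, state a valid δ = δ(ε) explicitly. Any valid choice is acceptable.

δ = min(1, ε/32)

Suppose ε > 0. We want δ > 0 such that 0 < |z + 4| < δ implies |(-4z^2 - 4z - 2) + 50| < ε.
(-4z^2 - 4z - 2) + 50 = -4z^2 - 4z + 48 = (z + 4)(-4z + 12).
So |(-4z^2 - 4z - 2) + 50| = |z + 4|·|-4z + 12|.
Assume first that |z + 4| < 1, so |z| < 5. Then |-4z + 12| ≤ 4·5 + 12 = 32.
Hence |(-4z^2 - 4z - 2) + 50| ≤ 32|z + 4| < ε provided |z + 4| < ε/32.
Choosing δ = min(1, ε/32) ensures both conditions, hence |(-4z^2 - 4z - 2) + 50| < ε.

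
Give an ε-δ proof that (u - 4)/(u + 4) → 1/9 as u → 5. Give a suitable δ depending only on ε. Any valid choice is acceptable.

δ = min(9/2, (81/16)ε)

Fix ε > 0. We want δ > 0 with 0 < |u − 5| < δ ⇒ |(u - 4)/(u + 4) − (1/9)| < ε.
Combining over a common denominator, (u - 4)/(u + 4) − (1/9) = [(u - 4)·9 − 1·(u + 4)] / [9·(u + 4)] = 8(u − 5) / (9(u + 4)).
So |(u - 4)/(u + 4) − (1/9)| = 8|u − 5| / (9·|u + 4|).
Restrict δ ≤ 9/2. Then |u − 5| < 9/2 gives |u + 4| = |(u − 5) + 9| ≥ 9 − 9/2 = 9/2.
Hence |(u - 4)/(u + 4) − (1/9)| < 8|u − 5|/(9·(9/2)) = (16/81)|u − 5|, which is < ε once |u − 5| < (81/16)ε.
Take δ = min(9/2, (81/16)ε). Then 0 < |u − 5| < δ forces both bounds, so |(u - 4)/(u + 4) − (1/9)| < ε.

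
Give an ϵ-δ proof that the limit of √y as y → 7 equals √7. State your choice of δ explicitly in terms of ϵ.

δ = min(7, √7·ϵ)

Suppose ϵ > 0. We want δ > 0 such that 0 < |y − 7| < δ implies |√y − √7| < ϵ.
Multiplying by the conjugate, |√y − √7| = |y − 7|/(√y + √7).
Restrict δ ≤ 7 so that |y − 7| < 7 forces y > 0, and then √y + √7 > √7.
Hence |√y − √7| < |y − 7|/√7, which is < ϵ once |y − 7| < √7·ϵ.
Take δ = min(7, √7·ϵ). If 0 < |y − 7| < δ then y > 0 and |√y − √7| < |y − 7|/√7 < ϵ.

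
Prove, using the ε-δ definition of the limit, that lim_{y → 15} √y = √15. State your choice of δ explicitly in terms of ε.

δ = min(15, √15·ε)

Let ε > 0. We want δ > 0 such that 0 < |y − 15| < δ implies |√y − √15| < ε.
Multiplying by the conjugate, |√y − √15| = |y − 15|/(√y + √15).
Restrict δ ≤ 15 so that |y − 15| < 15 forces y > 0, and then √y + √15 > √15.
Hence |√y − √15| < |y − 15|/√15, which is < ε once |y − 15| < √15·ε.
Take δ = min(15, √15·ε). If 0 < |y − 15| < δ then y > 0 and |√y − √15| < |y − 15|/√15 < ε.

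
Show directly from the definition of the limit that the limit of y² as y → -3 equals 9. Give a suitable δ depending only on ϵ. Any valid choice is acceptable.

Suppose ϵ > 0. We seek δ > 0 with 0 < |y + 3| < δ ⇒ |y² − 9| < ϵ.
Factor: y² − 9 = (y + 3)(y - 3), so |y² − 9| = |y + 3|·|y - 3|.
Impose δ ≤ 1 so that |y| < 4; then |y - 3| ≤ 7.
Hence |y² − 9| ≤ 7|y + 3|, which is < ϵ once |y + 3| < ϵ/7.
Take δ = min(1, ϵ/7). If 0 < |y + 3| < δ then both bounds hold and |y² − 9| ≤ 7|y + 3| < 7·(ϵ/7) = ϵ.

δ = min(1, ϵ/7)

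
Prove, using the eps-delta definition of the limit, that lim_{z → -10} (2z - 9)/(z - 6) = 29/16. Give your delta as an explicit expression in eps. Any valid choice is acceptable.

delta = min(8, (128/3)eps)

Fix eps > 0. We want delta > 0 with 0 < |z + 10| < delta ⇒ |(2z - 9)/(z - 6) − (29/16)| < eps.
Combining over a common denominator, (2z - 9)/(z - 6) − (29/16) = [(2z - 9)·(-16) − (-29)·(z - 6)] / [(-16)·(z - 6)] = -3(z + 10) / ((-16)(z - 6)).
So |(2z - 9)/(z - 6) − (29/16)| = 3|z + 10| / (16·|z − 6|).
Restrict delta ≤ 8. Then |z + 10| < 8 gives |z − 6| = |(z + 10) + (-16)| ≥ 16 − 8 = 8.
Hence |(2z - 9)/(z - 6) − (29/16)| < 3|z + 10|/(16·8) = (3/128)|z + 10|, which is < eps once |z + 10| < (128/3)eps.
Take delta = min(8, (128/3)eps). Then 0 < |z + 10| < delta forces both bounds, so |(2z - 9)/(z - 6) − (29/16)| < eps.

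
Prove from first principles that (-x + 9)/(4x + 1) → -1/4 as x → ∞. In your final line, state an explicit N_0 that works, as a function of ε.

N_0 = (37/16)/ε

Fix ε > 0. We seek N_0 > 0 such that x > N_0 implies |(-x + 9)/(4x + 1) + 1/4| < ε.
(-x + 9)/(4x + 1) + 1/4 = (4(-x + 9) − (-1)(4x + 1)) / (4(4x + 1)) = 37/(4(4x + 1)).
For x > 0 we have 4x + 1 > 4x, so |(-x + 9)/(4x + 1) + 1/4| = 37/(4(4x + 1)) < 37/(4·4x) = (37/16)/x.
Thus |(-x + 9)/(4x + 1) + 1/4| < ε whenever x > (37/16)/ε.
Take N_0 = (37/16)/ε. If x > N_0 then |(-x + 9)/(4x + 1) + 1/4| < (37/16)/x < ε.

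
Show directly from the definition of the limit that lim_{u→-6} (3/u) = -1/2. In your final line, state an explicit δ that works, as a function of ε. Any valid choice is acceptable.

δ = min(3, 6ε)

Suppose ε > 0. We seek δ > 0 such that 0 < |u + 6| < δ implies |3/u + 1/2| < ε.
|3/u + 1/2| = 3·|-6 − u|/(6·|u|) = 3|u + 6|/(6|u|).
Require δ ≤ 3 so that |u| > 6 − 3 = 3, hence 6|u| > 18.
Then |3/u + 1/2| < 3|u + 6|/18, which is < ε when |u + 6| < 6ε.
Take δ = min(3, 6ε). Then 0 < |u + 6| < δ gives both |u + 6| < 3 and |u + 6| < 6ε, so |3/u + 1/2| < ε.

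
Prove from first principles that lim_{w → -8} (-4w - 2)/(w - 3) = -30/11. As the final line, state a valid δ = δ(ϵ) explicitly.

δ = min(11/2, (121/28)ϵ)

Fix ϵ > 0. We want δ > 0 with 0 < |w + 8| < δ ⇒ |(-4w - 2)/(w - 3) + 30/11| < ϵ.
Combining over a common denominator, (-4w - 2)/(w - 3) + 30/11 = [(-4w - 2)·(-11) − 30·(w - 3)] / [(-11)·(w - 3)] = 14(w + 8) / ((-11)(w - 3)).
So |(-4w - 2)/(w - 3) + 30/11| = 14|w + 8| / (11·|w − 3|).
Require δ ≤ 11/2, so |w − 3| ≥ |-11| − |w + 8| > 11 − 11/2 = 11/2.
Hence |(-4w - 2)/(w - 3) + 30/11| < 14|w + 8|/(11·(11/2)) = (28/121)|w + 8|, which is < ϵ once |w + 8| < (121/28)ϵ.
Take δ = min(11/2, (121/28)ϵ). Then 0 < |w + 8| < δ forces both bounds, so |(-4w - 2)/(w - 3) + 30/11| < ϵ.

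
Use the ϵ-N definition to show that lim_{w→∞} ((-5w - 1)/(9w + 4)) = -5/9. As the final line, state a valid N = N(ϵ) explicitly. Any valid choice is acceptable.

N = (11/81)/ϵ

Fix ϵ > 0. We seek N > 0 such that w > N implies |(-5w - 1)/(9w + 4) + 5/9| < ϵ.
(-5w - 1)/(9w + 4) + 5/9 = (9(-5w - 1) − (-5)(9w + 4)) / (9(9w + 4)) = 11/(9(9w + 4)).
For w > 0 we have 9w + 4 > 9w, so |(-5w - 1)/(9w + 4) + 5/9| = 11/(9(9w + 4)) < 11/(9·9w) = (11/81)/w.
Thus |(-5w - 1)/(9w + 4) + 5/9| < ϵ whenever w > (11/81)/ϵ.
Take N = (11/81)/ϵ. If w > N then |(-5w - 1)/(9w + 4) + 5/9| < (11/81)/w < ϵ.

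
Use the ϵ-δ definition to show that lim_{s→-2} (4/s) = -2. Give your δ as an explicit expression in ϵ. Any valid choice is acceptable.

δ = min(1, (1/2)ϵ)

Let ϵ > 0 be given. We seek δ > 0 such that 0 < |s + 2| < δ implies |4/s + 2| < ϵ.
|4/s + 2| = 4·|-2 − s|/(2·|s|) = 4|s + 2|/(2|s|).
Restrict δ ≤ 1. Then |s + 2| < 1 gives |s| > 1, so 2|s| > 2.
Then |4/s + 2| < 4|s + 2|/2, which is < ϵ when |s + 2| < (1/2)ϵ.
Take δ = min(1, (1/2)ϵ). Then 0 < |s + 2| < δ gives both |s + 2| < 1 and |s + 2| < (1/2)ϵ, so |4/s + 2| < ϵ.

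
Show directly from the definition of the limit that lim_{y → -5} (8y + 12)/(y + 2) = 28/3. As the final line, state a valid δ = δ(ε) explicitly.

δ = min(3/2, (9/8)ε)

Let ε > 0. We want δ > 0 with 0 < |y + 5| < δ ⇒ |(8y + 12)/(y + 2) − (28/3)| < ε.
Combining over a common denominator, (8y + 12)/(y + 2) − (28/3) = [(8y + 12)·(-3) − (-28)·(y + 2)] / [(-3)·(y + 2)] = 4(y + 5) / ((-3)(y + 2)).
So |(8y + 12)/(y + 2) − (28/3)| = 4|y + 5| / (3·|y + 2|).
Require δ ≤ 3/2, so |y + 2| ≥ |-3| − |y + 5| > 3 − 3/2 = 3/2.
Hence |(8y + 12)/(y + 2) − (28/3)| < 4|y + 5|/(3·(3/2)) = (8/9)|y + 5|, which is < ε once |y + 5| < (9/8)ε.
Take δ = min(3/2, (9/8)ε). Then 0 < |y + 5| < δ forces both bounds, so |(8y + 12)/(y + 2) − (28/3)| < ε.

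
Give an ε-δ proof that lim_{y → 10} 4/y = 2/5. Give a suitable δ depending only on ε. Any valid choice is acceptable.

Let ε > 0 be given. We seek δ > 0 such that 0 < |y − 10| < δ implies |4/y − (2/5)| < ε.
|4/y − (2/5)| = 4·|10 − y|/(10·|y|) = 4|y − 10|/(10|y|).
Require δ ≤ 5 so that |y| > 10 − 5 = 5, hence 10|y| > 50.
Then |4/y − (2/5)| < 4|y − 10|/50, which is < ε when |y − 10| < (25/2)ε.
Take δ = min(5, (25/2)ε). Then 0 < |y − 10| < δ gives both |y − 10| < 5 and |y − 10| < (25/2)ε, so |4/y − (2/5)| < ε.

δ = min(5, (25/2)ε)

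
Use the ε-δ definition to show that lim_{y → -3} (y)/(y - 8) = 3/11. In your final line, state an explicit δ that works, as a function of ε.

δ = min(11/2, (121/16)ε)

Let ε > 0 be given. We want δ > 0 with 0 < |y + 3| < δ ⇒ |(y)/(y - 8) − (3/11)| < ε.
Combining over a common denominator, (y)/(y - 8) − (3/11) = [(y)·(-11) − (-3)·(y - 8)] / [(-11)·(y - 8)] = -8(y + 3) / ((-11)(y - 8)).
So |(y)/(y - 8) − (3/11)| = 8|y + 3| / (11·|y − 8|).
Require δ ≤ 11/2, so |y − 8| ≥ |-11| − |y + 3| > 11 − 11/2 = 11/2.
Hence |(y)/(y - 8) − (3/11)| < 8|y + 3|/(11·(11/2)) = (16/121)|y + 3|, which is < ε once |y + 3| < (121/16)ε.
Take δ = min(11/2, (121/16)ε). Then 0 < |y + 3| < δ forces both bounds, so |(y)/(y - 8) − (3/11)| < ε.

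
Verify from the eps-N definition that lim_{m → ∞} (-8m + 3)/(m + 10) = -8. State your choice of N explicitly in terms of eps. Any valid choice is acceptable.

N = 83/eps

Fix eps > 0. For m ≥ 1, |(-8m + 3)/(m + 10) + 8| = |83|/((m + 10)) = 83/((m + 10)).
Since m + 10 ≥ m for m ≥ 1, this is ≤ 83/(m) = 83/m.
So |(-8m + 3)/(m + 10) + 8| < eps whenever m > 83/eps.
Take N = 83/eps. If m > N then |(-8m + 3)/(m + 10) + 8| ≤ 83/m < eps.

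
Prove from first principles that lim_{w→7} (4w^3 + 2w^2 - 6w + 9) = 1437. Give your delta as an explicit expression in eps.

delta = min(2, eps/798)

Fix eps > 0. We want delta > 0 such that 0 < |w − 7| < delta implies |(4w^3 + 2w^2 - 6w + 9) − 1437| < eps.
(4w^3 + 2w^2 - 6w + 9) − 1437 = 4w^3 + 2w^2 - 6w - 1428 = (w − 7)(4w^2 + 30w + 204).
So |(4w^3 + 2w^2 - 6w + 9) − 1437| = |w − 7|·|4w^2 + 30w + 204|.
Require delta ≤ 2. Then |w − 7| < 2 gives |w| < 9, and by the triangle inequality |4w^2 + 30w + 204| ≤ 4·9^2 + 30·9 + 204 = 798.
Hence |(4w^3 + 2w^2 - 6w + 9) − 1437| ≤ 798|w − 7| < eps provided |w − 7| < eps/798.
Choosing delta = min(2, eps/798) ensures both conditions, hence |(4w^3 + 2w^2 - 6w + 9) − 1437| < eps.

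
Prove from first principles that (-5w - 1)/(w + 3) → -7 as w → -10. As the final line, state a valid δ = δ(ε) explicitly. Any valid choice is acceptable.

δ = min(7/2, (7/4)ε)

Fix ε > 0. We want δ > 0 with 0 < |w + 10| < δ ⇒ |(-5w - 1)/(w + 3) + 7| < ε.
Combining over a common denominator, (-5w - 1)/(w + 3) + 7 = [(-5w - 1)·(-7) − 49·(w + 3)] / [(-7)·(w + 3)] = -14(w + 10) / ((-7)(w + 3)).
So |(-5w - 1)/(w + 3) + 7| = 14|w + 10| / (7·|w + 3|).
Restrict δ ≤ 7/2. Then |w + 10| < 7/2 gives |w + 3| = |(w + 10) + (-7)| ≥ 7 − 7/2 = 7/2.
Hence |(-5w - 1)/(w + 3) + 7| < 14|w + 10|/(7·(7/2)) = (4/7)|w + 10|, which is < ε once |w + 10| < (7/4)ε.
Take δ = min(7/2, (7/4)ε). Then 0 < |w + 10| < δ forces both bounds, so |(-5w - 1)/(w + 3) + 7| < ε.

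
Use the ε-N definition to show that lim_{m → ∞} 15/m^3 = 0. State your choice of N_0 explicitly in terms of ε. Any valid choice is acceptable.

Fix ε > 0. For m ≥ 1, |15/m^3 − 0| = 15/m^3.
15/m^3 < ε ⇔ m^3 > 15/ε ⇔ m > (15/ε)^{1/3}.
Take N_0 = (15/ε)^{1/3}. Then m > N_0 implies 15/m^3 < ε.

N_0 = (15/ε)^{1/3}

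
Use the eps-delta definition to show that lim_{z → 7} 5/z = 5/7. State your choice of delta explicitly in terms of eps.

Let eps > 0. We seek delta > 0 such that 0 < |z − 7| < delta implies |5/z − (5/7)| < eps.
|5/z − (5/7)| = 5·|7 − z|/(7·|z|) = 5|z − 7|/(7|z|).
Require delta ≤ 7/2 so that |z| > 7 − 7/2 = 7/2, hence 7|z| > 49/2.
Then |5/z − (5/7)| < 5|z − 7|/(49/2), which is < eps when |z − 7| < (49/10)eps.
Take delta = min(7/2, (49/10)eps). Then 0 < |z − 7| < delta gives both |z − 7| < 7/2 and |z − 7| < (49/10)eps, so |5/z − (5/7)| < eps.

delta = min(7/2, (49/10)eps)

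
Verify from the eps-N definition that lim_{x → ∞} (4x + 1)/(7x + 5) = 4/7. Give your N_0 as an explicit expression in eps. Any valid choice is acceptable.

N_0 = (13/49)/eps

Suppose eps > 0. We seek N_0 > 0 such that x > N_0 implies |(4x + 1)/(7x + 5) − (4/7)| < eps.
(4x + 1)/(7x + 5) − (4/7) = (7(4x + 1) − 4(7x + 5)) / (7(7x + 5)) = -13/(7(7x + 5)).
For x > 0 we have 7x + 5 > 7x, so |(4x + 1)/(7x + 5) − (4/7)| = 13/(7(7x + 5)) < 13/(7·7x) = (13/49)/x.
Thus |(4x + 1)/(7x + 5) − (4/7)| < eps whenever x > (13/49)/eps.
Take N_0 = (13/49)/eps. If x > N_0 then |(4x + 1)/(7x + 5) − (4/7)| < (13/49)/x < eps.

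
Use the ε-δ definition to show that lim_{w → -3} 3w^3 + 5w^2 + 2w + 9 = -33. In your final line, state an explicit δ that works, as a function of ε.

δ = min(2, ε/109)

Fix ε > 0. We want δ > 0 such that 0 < |w + 3| < δ implies |(3w^3 + 5w^2 + 2w + 9) + 33| < ε.
(3w^3 + 5w^2 + 2w + 9) + 33 = 3w^3 + 5w^2 + 2w + 42 = (w + 3)(3w^2 - 4w + 14).
So |(3w^3 + 5w^2 + 2w + 9) + 33| = |w + 3|·|3w^2 - 4w + 14|.
Assume first that |w + 3| < 2, so |w| < 5. Then |3w^2 - 4w + 14| ≤ 3·5^2 + 4·5 + 14 = 109.
Hence |(3w^3 + 5w^2 + 2w + 9) + 33| ≤ 109|w + 3| < ε provided |w + 3| < ε/109.
Choosing δ = min(2, ε/109) ensures both conditions, hence |(3w^3 + 5w^2 + 2w + 9) + 33| < ε.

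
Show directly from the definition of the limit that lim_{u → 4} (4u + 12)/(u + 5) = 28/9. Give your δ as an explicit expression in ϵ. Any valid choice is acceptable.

Let ϵ > 0 be given. We want δ > 0 with 0 < |u − 4| < δ ⇒ |(4u + 12)/(u + 5) − (28/9)| < ϵ.
Combining over a common denominator, (4u + 12)/(u + 5) − (28/9) = [(4u + 12)·9 − 28·(u + 5)] / [9·(u + 5)] = 8(u − 4) / (9(u + 5)).
So |(4u + 12)/(u + 5) − (28/9)| = 8|u − 4| / (9·|u + 5|).
Restrict δ ≤ 9/2. Then |u − 4| < 9/2 gives |u + 5| = |(u − 4) + 9| ≥ 9 − 9/2 = 9/2.
Hence |(4u + 12)/(u + 5) − (28/9)| < 8|u − 4|/(9·(9/2)) = (16/81)|u − 4|, which is < ϵ once |u − 4| < (81/16)ϵ.
Take δ = min(9/2, (81/16)ϵ). Then 0 < |u − 4| < δ forces both bounds, so |(4u + 12)/(u + 5) − (28/9)| < ϵ.

δ = min(9/2, (81/16)ϵ)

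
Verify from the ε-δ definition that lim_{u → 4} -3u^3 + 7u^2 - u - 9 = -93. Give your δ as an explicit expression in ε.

δ = min(2, ε/159)

Fix ε > 0. We want δ > 0 such that 0 < |u − 4| < δ implies |(-3u^3 + 7u^2 - u - 9) + 93| < ε.
(-3u^3 + 7u^2 - u - 9) + 93 = -3u^3 + 7u^2 - u + 84 = (u − 4)(-3u^2 - 5u - 21).
So |(-3u^3 + 7u^2 - u - 9) + 93| = |u − 4|·|-3u^2 - 5u - 21|.
Assume first that |u − 4| < 2, so |u| < 6. Then |-3u^2 - 5u - 21| ≤ 3·6^2 + 5·6 + 21 = 159.
Hence |(-3u^3 + 7u^2 - u - 9) + 93| ≤ 159|u − 4| < ε provided |u − 4| < ε/159.
Choosing δ = min(2, ε/159) ensures both conditions, hence |(-3u^3 + 7u^2 - u - 9) + 93| < ε.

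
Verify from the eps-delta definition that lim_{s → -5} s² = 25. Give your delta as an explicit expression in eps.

delta = min(1, eps/11)

Fix eps > 0. We seek delta > 0 with 0 < |s + 5| < delta ⇒ |s² − 25| < eps.
Factor: s² − 25 = (s + 5)(s - 5), so |s² − 25| = |s + 5|·|s - 5|.
Impose delta ≤ 1 so that |s| < 6; then |s - 5| ≤ 11.
Hence |s² − 25| ≤ 11|s + 5|, which is < eps once |s + 5| < eps/11.
Take delta = min(1, eps/11). If 0 < |s + 5| < delta then both bounds hold and |s² − 25| ≤ 11|s + 5| < 11·(eps/11) = eps.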